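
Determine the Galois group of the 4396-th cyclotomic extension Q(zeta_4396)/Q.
|Gal(Q(zeta_4396)/Q)| = phi(4396) = 1872; group ≅ (Z/4396Z)^* ≅ Z/2Z × Z/6Z × Z/156Z

The n-th cyclotomic polynomial Φ_4396(x) is the minimal polynomial of zeta_4396 over Q and has degree phi(4396) = 1872. So Q(zeta_4396) is a degree-1872 Galois extension with Galois group (Z/4396Z)^*. By CRT, (Z/4396Z)^* ≅ (Z/4Z)^* × (Z/7Z)^* × (Z/157Z)^*. Each prime-power unit group is (Z/4Z)^* ≅ Z/2Z; (Z/7Z)^* ≅ Z/6Z; (Z/157Z)^* ≅ Z/156Z. Hence Gal(Q(zeta_4396)/Q) ≅ Z/2Z × Z/6Z × Z/156Z.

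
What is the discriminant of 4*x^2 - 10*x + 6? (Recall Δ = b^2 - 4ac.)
Δ = 4

For a quadratic a x^2 + b x + c the discriminant is Δ = b^2 - 4ac = (-10)^2 - 4*(4)*(6) = 100 - (96) = 4.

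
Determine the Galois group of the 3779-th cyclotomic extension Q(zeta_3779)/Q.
|Gal(Q(zeta_3779)/Q)| = phi(3779) = 3778; group ≅ (Z/3779Z)^* ≅ Z/3778Z

The n-th cyclotomic polynomial Φ_3779(x) is the minimal polynomial of zeta_3779 over Q and has degree phi(3779) = 3778. So Q(zeta_3779) is a degree-3778 Galois extension with Galois group (Z/3779Z)^*. (Z/3779Z)^* is cyclic since 3779 is an odd prime power (or 4). Hence Gal(Q(zeta_3779)/Q) ≅ Z/3778Z.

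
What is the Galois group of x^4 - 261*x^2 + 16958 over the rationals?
Gal(K/Q) = V_4 (Klein four-group, Z/2Z × Z/2Z)

f factors as (x^2 - 139)(x^2 - 122), so the splitting field is K = Q(sqrt(139), sqrt(122)). The elements 139, 122, 16958 are all non-squares in Q, so sqrt(139) and sqrt(122) generate independent quadratic extensions. Thus [K:Q] = 4 and Gal(K/Q) is generated by the two order-2 automorphisms sqrt(139) ↦ -sqrt(139) and sqrt(122) ↦ -sqrt(122), giving V_4.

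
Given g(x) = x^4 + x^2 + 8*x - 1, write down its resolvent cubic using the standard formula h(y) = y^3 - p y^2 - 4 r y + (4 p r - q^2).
h(y) = y^3 - y^2 + 4*y - 68

Identify coefficients: p = 1, q = 8, r = -1.
Plug into h(y) = y^3 - p y^2 - 4 r y + (4 p r - q^2):
  h(y) = y^3 - (1) y^2 - 4*(-1) y + (4*(1)*(-1) - (8)^2)
       = y^3 + (-1) y^2 + (4) y + (-68).
Simplifying: h(y) = y^3 - y^2 + 4*y - 68.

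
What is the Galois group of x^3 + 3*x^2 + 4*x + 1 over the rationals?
Gal(K/Q) = S_3 (symmetric group of order 6)

Compute the discriminant of x^3 + (3)*x^2 + (4)*x + (1): Δ = -31. Since Δ is not a rational square, the Galois group is not contained in A_3; it must be the full S_3 (irreducibility of the cubic rules out anything smaller).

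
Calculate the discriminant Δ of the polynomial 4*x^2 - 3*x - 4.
Δ = 73

For a quadratic a x^2 + b x + c the discriminant is Δ = b^2 - 4ac = (-3)^2 - 4*(4)*(-4) = 9 - (-64) = 73.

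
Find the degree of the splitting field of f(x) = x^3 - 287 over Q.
[K:Q] = 6

x^3 - 287 has one real root r = 287^(1/3) and two complex roots r*zeta_3, r*zeta_3^2 where zeta_3 = e^(2*pi*i/3). The splitting field is Q(r, zeta_3). [Q(r):Q] = 3 and [Q(zeta_3):Q] = 2 with gcd = 1, so [Q(r, zeta_3):Q] = 3 * 2 = 6.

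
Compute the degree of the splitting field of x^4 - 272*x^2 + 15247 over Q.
[K:Q] = 4

f factors as (x^2 - 79)(x^2 - 193); the splitting field is K = Q(sqrt(79), sqrt(193)). Since 79, 193, and 15247 are all non-squares in Q, the three subfields Q(sqrt(79)), Q(sqrt(193)), Q(sqrt(15247)) are distinct degree-2 extensions, so [K:Q] = 4 (Klein four Galois group).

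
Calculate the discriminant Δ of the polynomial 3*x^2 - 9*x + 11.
Δ = -51

For a quadratic a x^2 + b x + c the discriminant is Δ = b^2 - 4ac = (-9)^2 - 4*(3)*(11) = 81 - (132) = -51.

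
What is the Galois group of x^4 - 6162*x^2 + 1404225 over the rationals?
Gal(K/Q) = Z/2Z (cyclic of order 2)

f factors as (x^2 - 237)(x^2 - 5925), so the splitting field is K = Q(sqrt(237), sqrt(5925)). The squarefree part of 237 is 237 and the squarefree part of 5925 is also 237, so sqrt(237) and sqrt(5925) are both rational multiples of sqrt(237). Hence Q(sqrt(237)) = Q(sqrt(5925)) = Q(sqrt(237)), and the splitting field collapses to a single degree-2 extension with Galois group Z/2Z.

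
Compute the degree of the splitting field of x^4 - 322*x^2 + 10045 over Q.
[K:Q] = 4

f factors as (x^2 - 287)(x^2 - 35); the splitting field is K = Q(sqrt(287), sqrt(35)). Since 287, 35, and 10045 are all non-squares in Q, the three subfields Q(sqrt(287)), Q(sqrt(35)), Q(sqrt(10045)) are distinct degree-2 extensions, so [K:Q] = 4 (Klein four Galois group).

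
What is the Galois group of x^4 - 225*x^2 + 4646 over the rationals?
Gal(K/Q) = V_4 (Klein four-group, Z/2Z × Z/2Z)

f factors as (x^2 - 23)(x^2 - 202), so the splitting field is K = Q(sqrt(23), sqrt(202)). The elements 23, 202, 4646 are all non-squares in Q, so sqrt(23) and sqrt(202) generate independent quadratic extensions. Thus [K:Q] = 4 and Gal(K/Q) is generated by the two order-2 automorphisms sqrt(23) ↦ -sqrt(23) and sqrt(202) ↦ -sqrt(202), giving V_4.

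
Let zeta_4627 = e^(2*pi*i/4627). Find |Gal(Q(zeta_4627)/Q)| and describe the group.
|Gal(Q(zeta_4627)/Q)| = phi(4627) = 3960; group ≅ (Z/4627Z)^* ≅ Z/6Z × Z/660Z

The n-th cyclotomic polynomial Φ_4627(x) is the minimal polynomial of zeta_4627 over Q and has degree phi(4627) = 3960. So Q(zeta_4627) is a degree-3960 Galois extension with Galois group (Z/4627Z)^*. By CRT, (Z/4627Z)^* ≅ (Z/7Z)^* × (Z/661Z)^*. Each prime-power unit group is (Z/7Z)^* ≅ Z/6Z; (Z/661Z)^* ≅ Z/660Z. Hence Gal(Q(zeta_4627)/Q) ≅ Z/6Z × Z/660Z.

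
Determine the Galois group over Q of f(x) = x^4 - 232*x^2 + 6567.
Gal(K/Q) = V_4 (Klein four-group, Z/2Z × Z/2Z)

f factors as (x^2 - 33)(x^2 - 199), so the splitting field is K = Q(sqrt(33), sqrt(199)). The elements 33, 199, 6567 are all non-squares in Q, so sqrt(33) and sqrt(199) generate independent quadratic extensions. Thus [K:Q] = 4 and Gal(K/Q) is generated by the two order-2 automorphisms sqrt(33) ↦ -sqrt(33) and sqrt(199) ↦ -sqrt(199), giving V_4.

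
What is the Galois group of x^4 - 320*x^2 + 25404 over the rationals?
Gal(K/Q) = V_4 (Klein four-group, Z/2Z × Z/2Z)

f factors as (x^2 - 146)(x^2 - 174), so the splitting field is K = Q(sqrt(146), sqrt(174)). The elements 146, 174, 25404 are all non-squares in Q, so sqrt(146) and sqrt(174) generate independent quadratic extensions. Thus [K:Q] = 4 and Gal(K/Q) is generated by the two order-2 automorphisms sqrt(146) ↦ -sqrt(146) and sqrt(174) ↦ -sqrt(174), giving V_4.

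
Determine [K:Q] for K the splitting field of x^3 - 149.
[K:Q] = 6

x^3 - 149 has one real root r = 149^(1/3) and two complex roots r*zeta_3, r*zeta_3^2 where zeta_3 = e^(2*pi*i/3). The splitting field is Q(r, zeta_3). [Q(r):Q] = 3 and [Q(zeta_3):Q] = 2 with gcd = 1, so [Q(r, zeta_3):Q] = 3 * 2 = 6.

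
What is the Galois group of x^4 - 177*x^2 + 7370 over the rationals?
Gal(K/Q) = V_4 (Klein four-group, Z/2Z × Z/2Z)

f factors as (x^2 - 110)(x^2 - 67), so the splitting field is K = Q(sqrt(110), sqrt(67)). The elements 110, 67, 7370 are all non-squares in Q, so sqrt(110) and sqrt(67) generate independent quadratic extensions. Thus [K:Q] = 4 and Gal(K/Q) is generated by the two order-2 automorphisms sqrt(110) ↦ -sqrt(110) and sqrt(67) ↦ -sqrt(67), giving V_4.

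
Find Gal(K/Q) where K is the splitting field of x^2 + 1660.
Gal(K/Q) = Z/2Z (cyclic of order 2)

x^2 + 1660 is irreducible over Q since -1660 is not a rational square. The splitting field Q(sqrt(-1660)) has degree 2 over Q, and its unique nontrivial automorphism is sqrt(-1660) ↦ -sqrt(-1660). Hence Gal(Q(sqrt(-1660))/Q) = Z/2Z.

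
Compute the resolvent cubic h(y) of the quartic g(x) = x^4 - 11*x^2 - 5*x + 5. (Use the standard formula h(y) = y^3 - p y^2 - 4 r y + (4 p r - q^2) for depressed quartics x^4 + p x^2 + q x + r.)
h(y) = y^3 + 11*y^2 - 20*y - 245

Identify coefficients: p = -11, q = -5, r = 5.
Plug into h(y) = y^3 - p y^2 - 4 r y + (4 p r - q^2):
  h(y) = y^3 - (-11) y^2 - 4*(5) y + (4*(-11)*(5) - (-5)^2)
       = y^3 + (11) y^2 + (-20) y + (-245).
Simplifying: h(y) = y^3 + 11*y^2 - 20*y - 245.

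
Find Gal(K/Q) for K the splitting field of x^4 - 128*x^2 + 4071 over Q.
Gal(K/Q) = V_4 (Klein four-group, Z/2Z × Z/2Z)

f factors as (x^2 - 59)(x^2 - 69), so the splitting field is K = Q(sqrt(59), sqrt(69)). The elements 59, 69, 4071 are all non-squares in Q, so sqrt(59) and sqrt(69) generate independent quadratic extensions. Thus [K:Q] = 4 and Gal(K/Q) is generated by the two order-2 automorphisms sqrt(59) ↦ -sqrt(59) and sqrt(69) ↦ -sqrt(69), giving V_4.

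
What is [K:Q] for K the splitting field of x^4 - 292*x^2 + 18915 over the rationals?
[K:Q] = 4

f factors as (x^2 - 195)(x^2 - 97); the splitting field is K = Q(sqrt(195), sqrt(97)). Since 195, 97, and 18915 are all non-squares in Q, the three subfields Q(sqrt(195)), Q(sqrt(97)), Q(sqrt(18915)) are distinct degree-2 extensions, so [K:Q] = 4 (Klein four Galois group).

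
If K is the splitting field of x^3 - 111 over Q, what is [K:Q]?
[K:Q] = 6

x^3 - 111 has one real root r = 111^(1/3) and two complex roots r*zeta_3, r*zeta_3^2 where zeta_3 = e^(2*pi*i/3). The splitting field is Q(r, zeta_3). [Q(r):Q] = 3 and [Q(zeta_3):Q] = 2 with gcd = 1, so [Q(r, zeta_3):Q] = 3 * 2 = 6.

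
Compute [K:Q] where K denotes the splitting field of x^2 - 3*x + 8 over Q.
[K:Q] = 2

The discriminant of x^2 + (-3)*x + (8) is b^2 - 4c = 9 - (32) = -23. Since -23 is not a perfect square in Q, the polynomial is irreducible over Q. Its two roots generate a degree-2 extension, so [K:Q] = 2.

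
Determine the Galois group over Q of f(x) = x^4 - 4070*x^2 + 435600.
Gal(K/Q) = Z/2Z (cyclic of order 2)

f factors as (x^2 - 3960)(x^2 - 110), so the splitting field is K = Q(sqrt(3960), sqrt(110)). The squarefree part of 3960 is 110 and the squarefree part of 110 is also 110, so sqrt(3960) and sqrt(110) are both rational multiples of sqrt(110). Hence Q(sqrt(3960)) = Q(sqrt(110)) = Q(sqrt(110)), and the splitting field collapses to a single degree-2 extension with Galois group Z/2Z.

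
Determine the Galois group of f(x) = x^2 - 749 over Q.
Gal(K/Q) = Z/2Z (cyclic of order 2)

x^2 - 749 is irreducible over Q since 749 is not a rational square. The splitting field Q(sqrt(749)) has degree 2 over Q, and its unique nontrivial automorphism is sqrt(749) ↦ -sqrt(749). Hence Gal(Q(sqrt(749))/Q) = Z/2Z.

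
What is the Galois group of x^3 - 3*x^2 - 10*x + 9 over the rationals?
Gal(K/Q) = S_3 (symmetric group of order 6)

Compute the discriminant of x^3 + (-3)*x^2 + (-10)*x + (9): Δ = 8545. Since Δ is not a rational square, the Galois group is not contained in A_3; it must be the full S_3 (irreducibility of the cubic rules out anything smaller).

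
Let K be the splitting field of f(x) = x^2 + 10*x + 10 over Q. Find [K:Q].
[K:Q] = 2

The discriminant of x^2 + (10)*x + (10) is b^2 - 4c = 100 - (40) = 60. Since 60 is not a perfect square in Q, the polynomial is irreducible over Q. Its two roots generate a degree-2 extension, so [K:Q] = 2.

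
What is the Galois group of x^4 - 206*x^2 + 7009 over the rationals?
Gal(K/Q) = V_4 (Klein four-group, Z/2Z × Z/2Z)

f factors as (x^2 - 43)(x^2 - 163), so the splitting field is K = Q(sqrt(43), sqrt(163)). The elements 43, 163, 7009 are all non-squares in Q, so sqrt(43) and sqrt(163) generate independent quadratic extensions. Thus [K:Q] = 4 and Gal(K/Q) is generated by the two order-2 automorphisms sqrt(43) ↦ -sqrt(43) and sqrt(163) ↦ -sqrt(163), giving V_4.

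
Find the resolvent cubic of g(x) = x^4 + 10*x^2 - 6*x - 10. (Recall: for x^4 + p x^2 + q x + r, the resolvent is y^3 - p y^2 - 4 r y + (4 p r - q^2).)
h(y) = y^3 - 10*y^2 + 40*y - 436

Identify coefficients: p = 10, q = -6, r = -10.
Plug into h(y) = y^3 - p y^2 - 4 r y + (4 p r - q^2):
  h(y) = y^3 - (10) y^2 - 4*(-10) y + (4*(10)*(-10) - (-6)^2)
       = y^3 + (-10) y^2 + (40) y + (-436).
Simplifying: h(y) = y^3 - 10*y^2 + 40*y - 436.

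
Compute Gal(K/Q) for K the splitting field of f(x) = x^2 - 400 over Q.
Gal(K/Q) = trivial group (order 1)

x^2 - 400 factors as (x - 20)(x + 20) over Q, so its splitting field is Q itself and the Galois group is trivial.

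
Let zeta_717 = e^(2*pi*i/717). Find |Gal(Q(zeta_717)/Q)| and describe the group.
|Gal(Q(zeta_717)/Q)| = phi(717) = 476; group ≅ (Z/717Z)^* ≅ Z/2Z × Z/238Z

The n-th cyclotomic polynomial Φ_717(x) is the minimal polynomial of zeta_717 over Q and has degree phi(717) = 476. So Q(zeta_717) is a degree-476 Galois extension with Galois group (Z/717Z)^*. By CRT, (Z/717Z)^* ≅ (Z/3Z)^* × (Z/239Z)^*. Each prime-power unit group is (Z/3Z)^* ≅ Z/2Z; (Z/239Z)^* ≅ Z/238Z. Hence Gal(Q(zeta_717)/Q) ≅ Z/2Z × Z/238Z.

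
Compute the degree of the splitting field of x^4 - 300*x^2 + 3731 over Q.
[K:Q] = 4

f factors as (x^2 - 287)(x^2 - 13); the splitting field is K = Q(sqrt(287), sqrt(13)). Since 287, 13, and 3731 are all non-squares in Q, the three subfields Q(sqrt(287)), Q(sqrt(13)), Q(sqrt(3731)) are distinct degree-2 extensions, so [K:Q] = 4 (Klein four Galois group).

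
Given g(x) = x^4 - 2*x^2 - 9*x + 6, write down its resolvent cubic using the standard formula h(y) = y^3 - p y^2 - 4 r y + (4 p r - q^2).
h(y) = y^3 + 2*y^2 - 24*y - 129

Identify coefficients: p = -2, q = -9, r = 6.
Plug into h(y) = y^3 - p y^2 - 4 r y + (4 p r - q^2):
  h(y) = y^3 - (-2) y^2 - 4*(6) y + (4*(-2)*(6) - (-9)^2)
       = y^3 + (2) y^2 + (-24) y + (-129).
Simplifying: h(y) = y^3 + 2*y^2 - 24*y - 129.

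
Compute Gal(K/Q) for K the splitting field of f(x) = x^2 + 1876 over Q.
Gal(K/Q) = Z/2Z (cyclic of order 2)

x^2 + 1876 is irreducible over Q since -1876 is not a rational square. The splitting field Q(sqrt(-1876)) has degree 2 over Q, and its unique nontrivial automorphism is sqrt(-1876) ↦ -sqrt(-1876). Hence Gal(Q(sqrt(-1876))/Q) = Z/2Z.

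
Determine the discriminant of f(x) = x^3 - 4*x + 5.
Δ = -419

For a depressed cubic x^3 + p x + q the discriminant is Δ = -4 p^3 - 27 q^2 = -4*(-4)^3 - 27*(5)^2 = 256 - 675 = -419.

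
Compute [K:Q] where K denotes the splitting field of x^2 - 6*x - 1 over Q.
[K:Q] = 2

The discriminant of x^2 + (-6)*x + (-1) is b^2 - 4c = 36 - (-4) = 40. Since 40 is not a perfect square in Q, the polynomial is irreducible over Q. Its two roots generate a degree-2 extension, so [K:Q] = 2.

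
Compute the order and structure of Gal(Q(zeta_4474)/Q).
|Gal(Q(zeta_4474)/Q)| = phi(4474) = 2236; group ≅ (Z/4474Z)^* ≅ Z/2236Z

The n-th cyclotomic polynomial Φ_4474(x) is the minimal polynomial of zeta_4474 over Q and has degree phi(4474) = 2236. So Q(zeta_4474) is a degree-2236 Galois extension with Galois group (Z/4474Z)^*. By CRT, (Z/4474Z)^* ≅ (Z/2Z)^* × (Z/2237Z)^*. Each prime-power unit group is (Z/2Z)^* ≅ trivial group (order 1); (Z/2237Z)^* ≅ Z/2236Z. Hence Gal(Q(zeta_4474)/Q) ≅ Z/2236Z.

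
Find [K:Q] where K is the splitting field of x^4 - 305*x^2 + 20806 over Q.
[K:Q] = 4

f factors as (x^2 - 103)(x^2 - 202); the splitting field is K = Q(sqrt(103), sqrt(202)). Since 103, 202, and 20806 are all non-squares in Q, the three subfields Q(sqrt(103)), Q(sqrt(202)), Q(sqrt(20806)) are distinct degree-2 extensions, so [K:Q] = 4 (Klein four Galois group).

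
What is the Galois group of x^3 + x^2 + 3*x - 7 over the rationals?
Gal(K/Q) = S_3 (symmetric group of order 6)

Compute the discriminant of x^3 + (1)*x^2 + (3)*x + (-7): Δ = -1772. Since Δ is not a rational square, the Galois group is not contained in A_3; it must be the full S_3 (irreducibility of the cubic rules out anything smaller).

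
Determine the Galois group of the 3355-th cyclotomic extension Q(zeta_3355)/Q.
|Gal(Q(zeta_3355)/Q)| = phi(3355) = 2400; group ≅ (Z/3355Z)^* ≅ Z/4Z × Z/10Z × Z/60Z

The n-th cyclotomic polynomial Φ_3355(x) is the minimal polynomial of zeta_3355 over Q and has degree phi(3355) = 2400. So Q(zeta_3355) is a degree-2400 Galois extension with Galois group (Z/3355Z)^*. By CRT, (Z/3355Z)^* ≅ (Z/5Z)^* × (Z/11Z)^* × (Z/61Z)^*. Each prime-power unit group is (Z/5Z)^* ≅ Z/4Z; (Z/11Z)^* ≅ Z/10Z; (Z/61Z)^* ≅ Z/60Z. Hence Gal(Q(zeta_3355)/Q) ≅ Z/4Z × Z/10Z × Z/60Z.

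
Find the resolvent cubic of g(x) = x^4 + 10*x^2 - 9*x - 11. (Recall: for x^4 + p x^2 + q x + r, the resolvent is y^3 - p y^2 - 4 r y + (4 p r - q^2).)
h(y) = y^3 - 10*y^2 + 44*y - 521

Identify coefficients: p = 10, q = -9, r = -11.
Plug into h(y) = y^3 - p y^2 - 4 r y + (4 p r - q^2):
  h(y) = y^3 - (10) y^2 - 4*(-11) y + (4*(10)*(-11) - (-9)^2)
       = y^3 + (-10) y^2 + (44) y + (-521).
Simplifying: h(y) = y^3 - 10*y^2 + 44*y - 521.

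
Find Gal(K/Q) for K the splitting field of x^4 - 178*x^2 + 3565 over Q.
Gal(K/Q) = V_4 (Klein four-group, Z/2Z × Z/2Z)

f factors as (x^2 - 23)(x^2 - 155), so the splitting field is K = Q(sqrt(23), sqrt(155)). The elements 23, 155, 3565 are all non-squares in Q, so sqrt(23) and sqrt(155) generate independent quadratic extensions. Thus [K:Q] = 4 and Gal(K/Q) is generated by the two order-2 automorphisms sqrt(23) ↦ -sqrt(23) and sqrt(155) ↦ -sqrt(155), giving V_4.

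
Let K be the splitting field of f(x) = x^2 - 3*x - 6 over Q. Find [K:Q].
[K:Q] = 2

The discriminant of x^2 + (-3)*x + (-6) is b^2 - 4c = 9 - (-24) = 33. Since 33 is not a perfect square in Q, the polynomial is irreducible over Q. Its two roots generate a degree-2 extension, so [K:Q] = 2.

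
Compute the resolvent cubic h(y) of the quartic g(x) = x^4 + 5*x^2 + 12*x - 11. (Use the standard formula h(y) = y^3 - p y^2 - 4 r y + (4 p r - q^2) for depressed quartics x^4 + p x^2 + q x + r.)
h(y) = y^3 - 5*y^2 + 44*y - 364

Identify coefficients: p = 5, q = 12, r = -11.
Plug into h(y) = y^3 - p y^2 - 4 r y + (4 p r - q^2):
  h(y) = y^3 - (5) y^2 - 4*(-11) y + (4*(5)*(-11) - (12)^2)
       = y^3 + (-5) y^2 + (44) y + (-364).
Simplifying: h(y) = y^3 - 5*y^2 + 44*y - 364.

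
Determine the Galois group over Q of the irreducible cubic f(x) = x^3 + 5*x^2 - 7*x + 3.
Gal(K/Q) = S_3 (symmetric group of order 6)

Compute the discriminant of x^3 + (5)*x^2 + (-7)*x + (3): Δ = -1036. Since Δ is not a rational square, the Galois group is not contained in A_3; it must be the full S_3 (irreducibility of the cubic rules out anything smaller).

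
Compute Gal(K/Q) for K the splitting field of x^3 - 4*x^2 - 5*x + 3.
Gal(K/Q) = S_3 (symmetric group of order 6)

Compute the discriminant of x^3 + (-4)*x^2 + (-5)*x + (3): Δ = 2505. Since Δ is not a rational square, the Galois group is not contained in A_3; it must be the full S_3 (irreducibility of the cubic rules out anything smaller).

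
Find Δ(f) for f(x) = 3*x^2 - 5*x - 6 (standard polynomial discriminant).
Δ = 97

For a quadratic a x^2 + b x + c the discriminant is Δ = b^2 - 4ac = (-5)^2 - 4*(3)*(-6) = 25 - (-72) = 97.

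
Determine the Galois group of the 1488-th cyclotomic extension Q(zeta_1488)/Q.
|Gal(Q(zeta_1488)/Q)| = phi(1488) = 480; group ≅ (Z/1488Z)^* ≅ Z/2Z × Z/2Z × Z/4Z × Z/30Z

The n-th cyclotomic polynomial Φ_1488(x) is the minimal polynomial of zeta_1488 over Q and has degree phi(1488) = 480. So Q(zeta_1488) is a degree-480 Galois extension with Galois group (Z/1488Z)^*. By CRT, (Z/1488Z)^* ≅ (Z/16Z)^* × (Z/3Z)^* × (Z/31Z)^*. Each prime-power unit group is (Z/16Z)^* ≅ Z/2Z × Z/4Z; (Z/3Z)^* ≅ Z/2Z; (Z/31Z)^* ≅ Z/30Z. Hence Gal(Q(zeta_1488)/Q) ≅ Z/2Z × Z/2Z × Z/4Z × Z/30Z.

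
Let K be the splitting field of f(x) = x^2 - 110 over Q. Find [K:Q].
[K:Q] = 2

The polynomial x^2 - 110 is irreducible over Q since 110 is not a perfect square. Its splitting field is Q(sqrt(110)), which has degree 2 over Q.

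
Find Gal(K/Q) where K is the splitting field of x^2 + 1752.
Gal(K/Q) = Z/2Z (cyclic of order 2)

x^2 + 1752 is irreducible over Q since -1752 is not a rational square. The splitting field Q(sqrt(-1752)) has degree 2 over Q, and its unique nontrivial automorphism is sqrt(-1752) ↦ -sqrt(-1752). Hence Gal(Q(sqrt(-1752))/Q) = Z/2Z.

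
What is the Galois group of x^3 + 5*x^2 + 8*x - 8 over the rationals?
Gal(K/Q) = S_3 (symmetric group of order 6)

Compute the discriminant of x^3 + (5)*x^2 + (8)*x + (-8): Δ = -3936. Since Δ is not a rational square, the Galois group is not contained in A_3; it must be the full S_3 (irreducibility of the cubic rules out anything smaller).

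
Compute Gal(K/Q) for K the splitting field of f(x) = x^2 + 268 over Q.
Gal(K/Q) = Z/2Z (cyclic of order 2)

x^2 + 268 is irreducible over Q since -268 is not a rational square. The splitting field Q(sqrt(-268)) has degree 2 over Q, and its unique nontrivial automorphism is sqrt(-268) ↦ -sqrt(-268). Hence Gal(Q(sqrt(-268))/Q) = Z/2Z.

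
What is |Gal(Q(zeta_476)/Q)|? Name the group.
|Gal(Q(zeta_476)/Q)| = phi(476) = 192; group ≅ (Z/476Z)^* ≅ Z/2Z × Z/6Z × Z/16Z

The n-th cyclotomic polynomial Φ_476(x) is the minimal polynomial of zeta_476 over Q and has degree phi(476) = 192. So Q(zeta_476) is a degree-192 Galois extension with Galois group (Z/476Z)^*. By CRT, (Z/476Z)^* ≅ (Z/4Z)^* × (Z/7Z)^* × (Z/17Z)^*. Each prime-power unit group is (Z/4Z)^* ≅ Z/2Z; (Z/7Z)^* ≅ Z/6Z; (Z/17Z)^* ≅ Z/16Z. Hence Gal(Q(zeta_476)/Q) ≅ Z/2Z × Z/6Z × Z/16Z.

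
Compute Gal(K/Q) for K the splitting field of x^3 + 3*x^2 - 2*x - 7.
Gal(K/Q) = S_3 (symmetric group of order 6)

Compute the discriminant of x^3 + (3)*x^2 + (-2)*x + (-7): Δ = 257. Since Δ is not a rational square, the Galois group is not contained in A_3; it must be the full S_3 (irreducibility of the cubic rules out anything smaller).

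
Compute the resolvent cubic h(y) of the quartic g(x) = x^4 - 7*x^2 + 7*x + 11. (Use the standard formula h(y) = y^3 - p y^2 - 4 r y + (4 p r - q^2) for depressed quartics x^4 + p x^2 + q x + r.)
h(y) = y^3 + 7*y^2 - 44*y - 357

Identify coefficients: p = -7, q = 7, r = 11.
Plug into h(y) = y^3 - p y^2 - 4 r y + (4 p r - q^2):
  h(y) = y^3 - (-7) y^2 - 4*(11) y + (4*(-7)*(11) - (7)^2)
       = y^3 + (7) y^2 + (-44) y + (-357).
Simplifying: h(y) = y^3 + 7*y^2 - 44*y - 357.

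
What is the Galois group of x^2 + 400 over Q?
Gal(K/Q) = Z/2Z (cyclic of order 2)

x^2 + 400 is irreducible over Q since -400 is not a rational square. The splitting field Q(sqrt(-400)) has degree 2 over Q, and its unique nontrivial automorphism is sqrt(-400) ↦ -sqrt(-400). Hence Gal(Q(sqrt(-400))/Q) = Z/2Z.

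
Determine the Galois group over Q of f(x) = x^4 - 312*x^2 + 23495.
Gal(K/Q) = V_4 (Klein four-group, Z/2Z × Z/2Z)

f factors as (x^2 - 127)(x^2 - 185), so the splitting field is K = Q(sqrt(127), sqrt(185)). The elements 127, 185, 23495 are all non-squares in Q, so sqrt(127) and sqrt(185) generate independent quadratic extensions. Thus [K:Q] = 4 and Gal(K/Q) is generated by the two order-2 automorphisms sqrt(127) ↦ -sqrt(127) and sqrt(185) ↦ -sqrt(185), giving V_4.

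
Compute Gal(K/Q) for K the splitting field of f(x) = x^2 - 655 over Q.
Gal(K/Q) = Z/2Z (cyclic of order 2)

x^2 - 655 is irreducible over Q since 655 is not a rational square. The splitting field Q(sqrt(655)) has degree 2 over Q, and its unique nontrivial automorphism is sqrt(655) ↦ -sqrt(655). Hence Gal(Q(sqrt(655))/Q) = Z/2Z.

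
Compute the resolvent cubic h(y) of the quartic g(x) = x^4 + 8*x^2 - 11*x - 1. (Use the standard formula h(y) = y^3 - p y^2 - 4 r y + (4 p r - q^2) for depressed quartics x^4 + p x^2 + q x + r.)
h(y) = y^3 - 8*y^2 + 4*y - 153

Identify coefficients: p = 8, q = -11, r = -1.
Plug into h(y) = y^3 - p y^2 - 4 r y + (4 p r - q^2):
  h(y) = y^3 - (8) y^2 - 4*(-1) y + (4*(8)*(-1) - (-11)^2)
       = y^3 + (-8) y^2 + (4) y + (-153).
Simplifying: h(y) = y^3 - 8*y^2 + 4*y - 153.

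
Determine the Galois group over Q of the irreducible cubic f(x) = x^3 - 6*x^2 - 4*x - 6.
Gal(K/Q) = S_3 (symmetric group of order 6)

Compute the discriminant of x^3 + (-6)*x^2 + (-4)*x + (-6): Δ = -7916. Since Δ is not a rational square, the Galois group is not contained in A_3; it must be the full S_3 (irreducibility of the cubic rules out anything smaller).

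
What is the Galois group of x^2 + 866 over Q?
Gal(K/Q) = Z/2Z (cyclic of order 2)

x^2 + 866 is irreducible over Q since -866 is not a rational square. The splitting field Q(sqrt(-866)) has degree 2 over Q, and its unique nontrivial automorphism is sqrt(-866) ↦ -sqrt(-866). Hence Gal(Q(sqrt(-866))/Q) = Z/2Z.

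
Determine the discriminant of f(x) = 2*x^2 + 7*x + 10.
Δ = -31

For a quadratic a x^2 + b x + c the discriminant is Δ = b^2 - 4ac = (7)^2 - 4*(2)*(10) = 49 - (80) = -31.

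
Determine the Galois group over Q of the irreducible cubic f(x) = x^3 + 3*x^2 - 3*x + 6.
Gal(K/Q) = S_3 (symmetric group of order 6)

Compute the discriminant of x^3 + (3)*x^2 + (-3)*x + (6): Δ = -2403. Since Δ is not a rational square, the Galois group is not contained in A_3; it must be the full S_3 (irreducibility of the cubic rules out anything smaller).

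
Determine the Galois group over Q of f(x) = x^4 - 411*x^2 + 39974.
Gal(K/Q) = V_4 (Klein four-group, Z/2Z × Z/2Z)

f factors as (x^2 - 158)(x^2 - 253), so the splitting field is K = Q(sqrt(158), sqrt(253)). The elements 158, 253, 39974 are all non-squares in Q, so sqrt(158) and sqrt(253) generate independent quadratic extensions. Thus [K:Q] = 4 and Gal(K/Q) is generated by the two order-2 automorphisms sqrt(158) ↦ -sqrt(158) and sqrt(253) ↦ -sqrt(253), giving V_4.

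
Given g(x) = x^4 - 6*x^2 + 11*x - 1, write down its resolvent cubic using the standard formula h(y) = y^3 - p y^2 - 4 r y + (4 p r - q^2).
h(y) = y^3 + 6*y^2 + 4*y - 97

Identify coefficients: p = -6, q = 11, r = -1.
Plug into h(y) = y^3 - p y^2 - 4 r y + (4 p r - q^2):
  h(y) = y^3 - (-6) y^2 - 4*(-1) y + (4*(-6)*(-1) - (11)^2)
       = y^3 + (6) y^2 + (4) y + (-97).
Simplifying: h(y) = y^3 + 6*y^2 + 4*y - 97.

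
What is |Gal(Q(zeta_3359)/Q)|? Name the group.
|Gal(Q(zeta_3359)/Q)| = phi(3359) = 3358; group ≅ (Z/3359Z)^* ≅ Z/3358Z

The n-th cyclotomic polynomial Φ_3359(x) is the minimal polynomial of zeta_3359 over Q and has degree phi(3359) = 3358. So Q(zeta_3359) is a degree-3358 Galois extension with Galois group (Z/3359Z)^*. (Z/3359Z)^* is cyclic since 3359 is an odd prime power (or 4). Hence Gal(Q(zeta_3359)/Q) ≅ Z/3358Z.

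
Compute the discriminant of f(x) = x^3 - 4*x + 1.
Δ = 229

For a depressed cubic x^3 + p x + q the discriminant is Δ = -4 p^3 - 27 q^2 = -4*(-4)^3 - 27*(1)^2 = 256 - 27 = 229.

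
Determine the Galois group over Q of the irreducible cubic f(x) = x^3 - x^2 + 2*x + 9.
Gal(K/Q) = S_3 (symmetric group of order 6)

Compute the discriminant of x^3 + (-1)*x^2 + (2)*x + (9): Δ = -2503. Since Δ is not a rational square, the Galois group is not contained in A_3; it must be the full S_3 (irreducibility of the cubic rules out anything smaller).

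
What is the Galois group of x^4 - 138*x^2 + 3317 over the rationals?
Gal(K/Q) = V_4 (Klein four-group, Z/2Z × Z/2Z)

f factors as (x^2 - 31)(x^2 - 107), so the splitting field is K = Q(sqrt(31), sqrt(107)). The elements 31, 107, 3317 are all non-squares in Q, so sqrt(31) and sqrt(107) generate independent quadratic extensions. Thus [K:Q] = 4 and Gal(K/Q) is generated by the two order-2 automorphisms sqrt(31) ↦ -sqrt(31) and sqrt(107) ↦ -sqrt(107), giving V_4.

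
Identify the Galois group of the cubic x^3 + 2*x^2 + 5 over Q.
Gal(K/Q) = S_3 (symmetric group of order 6)

Compute the discriminant of x^3 + (2)*x^2 + (0)*x + (5): Δ = -835. Since Δ is not a rational square, the Galois group is not contained in A_3; it must be the full S_3 (irreducibility of the cubic rules out anything smaller).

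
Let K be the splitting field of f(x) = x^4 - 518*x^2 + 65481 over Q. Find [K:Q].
[K:Q] = 4

f factors as (x^2 - 299)(x^2 - 219); the splitting field is K = Q(sqrt(299), sqrt(219)). Since 299, 219, and 65481 are all non-squares in Q, the three subfields Q(sqrt(299)), Q(sqrt(219)), Q(sqrt(65481)) are distinct degree-2 extensions, so [K:Q] = 4 (Klein four Galois group).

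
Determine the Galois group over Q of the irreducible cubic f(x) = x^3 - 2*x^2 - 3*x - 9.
Gal(K/Q) = S_3 (symmetric group of order 6)

Compute the discriminant of x^3 + (-2)*x^2 + (-3)*x + (-9): Δ = -3303. Since Δ is not a rational square, the Galois group is not contained in A_3; it must be the full S_3 (irreducibility of the cubic rules out anything smaller).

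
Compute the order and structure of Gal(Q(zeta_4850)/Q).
|Gal(Q(zeta_4850)/Q)| = phi(4850) = 1920; group ≅ (Z/4850Z)^* ≅ Z/20Z × Z/96Z

The n-th cyclotomic polynomial Φ_4850(x) is the minimal polynomial of zeta_4850 over Q and has degree phi(4850) = 1920. So Q(zeta_4850) is a degree-1920 Galois extension with Galois group (Z/4850Z)^*. By CRT, (Z/4850Z)^* ≅ (Z/2Z)^* × (Z/25Z)^* × (Z/97Z)^*. Each prime-power unit group is (Z/2Z)^* ≅ trivial group (order 1); (Z/25Z)^* ≅ Z/20Z; (Z/97Z)^* ≅ Z/96Z. Hence Gal(Q(zeta_4850)/Q) ≅ Z/20Z × Z/96Z.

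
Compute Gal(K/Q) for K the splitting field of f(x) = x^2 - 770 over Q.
Gal(K/Q) = Z/2Z (cyclic of order 2)

x^2 - 770 is irreducible over Q since 770 is not a rational square. The splitting field Q(sqrt(770)) has degree 2 over Q, and its unique nontrivial automorphism is sqrt(770) ↦ -sqrt(770). Hence Gal(Q(sqrt(770))/Q) = Z/2Z.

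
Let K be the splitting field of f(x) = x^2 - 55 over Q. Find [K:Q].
[K:Q] = 2

The polynomial x^2 - 55 is irreducible over Q since 55 is not a perfect square. Its splitting field is Q(sqrt(55)), which has degree 2 over Q.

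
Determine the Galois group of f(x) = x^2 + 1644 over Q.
Gal(K/Q) = Z/2Z (cyclic of order 2)

x^2 + 1644 is irreducible over Q since -1644 is not a rational square. The splitting field Q(sqrt(-1644)) has degree 2 over Q, and its unique nontrivial automorphism is sqrt(-1644) ↦ -sqrt(-1644). Hence Gal(Q(sqrt(-1644))/Q) = Z/2Z.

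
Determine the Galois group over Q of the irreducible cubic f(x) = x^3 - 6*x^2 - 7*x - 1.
Gal(K/Q) = S_3 (symmetric group of order 6)

Compute the discriminant of x^3 + (-6)*x^2 + (-7)*x + (-1): Δ = 1489. Since Δ is not a rational square, the Galois group is not contained in A_3; it must be the full S_3 (irreducibility of the cubic rules out anything smaller).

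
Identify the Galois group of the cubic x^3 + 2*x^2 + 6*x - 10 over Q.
Gal(K/Q) = S_3 (symmetric group of order 6)

Compute the discriminant of x^3 + (2)*x^2 + (6)*x + (-10): Δ = -5260. Since Δ is not a rational square, the Galois group is not contained in A_3; it must be the full S_3 (irreducibility of the cubic rules out anything smaller).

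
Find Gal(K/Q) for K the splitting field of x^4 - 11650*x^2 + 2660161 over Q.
Gal(K/Q) = Z/2Z (cyclic of order 2)

f factors as (x^2 - 233)(x^2 - 11417), so the splitting field is K = Q(sqrt(233), sqrt(11417)). The squarefree part of 233 is 233 and the squarefree part of 11417 is also 233, so sqrt(233) and sqrt(11417) are both rational multiples of sqrt(233). Hence Q(sqrt(233)) = Q(sqrt(11417)) = Q(sqrt(233)), and the splitting field collapses to a single degree-2 extension with Galois group Z/2Z.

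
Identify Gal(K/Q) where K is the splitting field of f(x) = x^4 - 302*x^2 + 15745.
Gal(K/Q) = V_4 (Klein four-group, Z/2Z × Z/2Z)

f factors as (x^2 - 67)(x^2 - 235), so the splitting field is K = Q(sqrt(67), sqrt(235)). The elements 67, 235, 15745 are all non-squares in Q, so sqrt(67) and sqrt(235) generate independent quadratic extensions. Thus [K:Q] = 4 and Gal(K/Q) is generated by the two order-2 automorphisms sqrt(67) ↦ -sqrt(67) and sqrt(235) ↦ -sqrt(235), giving V_4.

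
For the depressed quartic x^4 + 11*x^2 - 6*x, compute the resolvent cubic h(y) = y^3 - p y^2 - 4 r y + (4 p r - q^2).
h(y) = y^3 - 11*y^2 - 36

Identify coefficients: p = 11, q = -6, r = 0.
Plug into h(y) = y^3 - p y^2 - 4 r y + (4 p r - q^2):
  h(y) = y^3 - (11) y^2 - 4*(0) y + (4*(11)*(0) - (-6)^2)
       = y^3 + (-11) y^2 + (0) y + (-36).
Simplifying: h(y) = y^3 - 11*y^2 - 36.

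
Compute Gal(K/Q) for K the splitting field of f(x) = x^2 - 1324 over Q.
Gal(K/Q) = Z/2Z (cyclic of order 2)

x^2 - 1324 is irreducible over Q since 1324 is not a rational square. The splitting field Q(sqrt(1324)) has degree 2 over Q, and its unique nontrivial automorphism is sqrt(1324) ↦ -sqrt(1324). Hence Gal(Q(sqrt(1324))/Q) = Z/2Z.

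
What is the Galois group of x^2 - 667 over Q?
Gal(K/Q) = Z/2Z (cyclic of order 2)

x^2 - 667 is irreducible over Q since 667 is not a rational square. The splitting field Q(sqrt(667)) has degree 2 over Q, and its unique nontrivial automorphism is sqrt(667) ↦ -sqrt(667). Hence Gal(Q(sqrt(667))/Q) = Z/2Z.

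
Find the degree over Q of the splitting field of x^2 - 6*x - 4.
[K:Q] = 2

The discriminant of x^2 + (-6)*x + (-4) is b^2 - 4c = 36 - (-16) = 52. Since 52 is not a perfect square in Q, the polynomial is irreducible over Q. Its two roots generate a degree-2 extension, so [K:Q] = 2.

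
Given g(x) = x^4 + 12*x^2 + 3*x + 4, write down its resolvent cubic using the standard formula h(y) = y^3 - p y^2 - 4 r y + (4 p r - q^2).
h(y) = y^3 - 12*y^2 - 16*y + 183

Identify coefficients: p = 12, q = 3, r = 4.
Plug into h(y) = y^3 - p y^2 - 4 r y + (4 p r - q^2):
  h(y) = y^3 - (12) y^2 - 4*(4) y + (4*(12)*(4) - (3)^2)
       = y^3 + (-12) y^2 + (-16) y + (183).
Simplifying: h(y) = y^3 - 12*y^2 - 16*y + 183.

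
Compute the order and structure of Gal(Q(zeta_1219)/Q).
|Gal(Q(zeta_1219)/Q)| = phi(1219) = 1144; group ≅ (Z/1219Z)^* ≅ Z/22Z × Z/52Z

The n-th cyclotomic polynomial Φ_1219(x) is the minimal polynomial of zeta_1219 over Q and has degree phi(1219) = 1144. So Q(zeta_1219) is a degree-1144 Galois extension with Galois group (Z/1219Z)^*. By CRT, (Z/1219Z)^* ≅ (Z/23Z)^* × (Z/53Z)^*. Each prime-power unit group is (Z/23Z)^* ≅ Z/22Z; (Z/53Z)^* ≅ Z/52Z. Hence Gal(Q(zeta_1219)/Q) ≅ Z/22Z × Z/52Z.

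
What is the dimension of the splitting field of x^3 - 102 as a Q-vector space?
[K:Q] = 6

x^3 - 102 has one real root r = 102^(1/3) and two complex roots r*zeta_3, r*zeta_3^2 where zeta_3 = e^(2*pi*i/3). The splitting field is Q(r, zeta_3). [Q(r):Q] = 3 and [Q(zeta_3):Q] = 2 with gcd = 1, so [Q(r, zeta_3):Q] = 3 * 2 = 6.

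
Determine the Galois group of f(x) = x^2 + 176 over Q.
Gal(K/Q) = Z/2Z (cyclic of order 2)

x^2 + 176 is irreducible over Q since -176 is not a rational square. The splitting field Q(sqrt(-176)) has degree 2 over Q, and its unique nontrivial automorphism is sqrt(-176) ↦ -sqrt(-176). Hence Gal(Q(sqrt(-176))/Q) = Z/2Z.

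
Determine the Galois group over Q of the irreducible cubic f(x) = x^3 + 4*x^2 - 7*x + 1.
Gal(K/Q) = A_3 (cyclic of order 3)

Compute the discriminant of x^3 + (4)*x^2 + (-7)*x + (1): Δ = 1369. Since Δ is a perfect square (Δ = 37^2), the Galois group is contained in A_3. Irreducibility forces the group to be transitive on three roots, so Gal = A_3.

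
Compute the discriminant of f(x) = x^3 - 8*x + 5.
Δ = 1373

For a depressed cubic x^3 + p x + q the discriminant is Δ = -4 p^3 - 27 q^2 = -4*(-8)^3 - 27*(5)^2 = 2048 - 675 = 1373.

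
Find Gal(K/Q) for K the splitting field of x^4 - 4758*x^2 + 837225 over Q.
Gal(K/Q) = Z/2Z (cyclic of order 2)

f factors as (x^2 - 4575)(x^2 - 183), so the splitting field is K = Q(sqrt(4575), sqrt(183)). The squarefree part of 4575 is 183 and the squarefree part of 183 is also 183, so sqrt(4575) and sqrt(183) are both rational multiples of sqrt(183). Hence Q(sqrt(4575)) = Q(sqrt(183)) = Q(sqrt(183)), and the splitting field collapses to a single degree-2 extension with Galois group Z/2Z.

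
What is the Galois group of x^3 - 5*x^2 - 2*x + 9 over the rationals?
Gal(K/Q) = S_3 (symmetric group of order 6)

Compute the discriminant of x^3 + (-5)*x^2 + (-2)*x + (9): Δ = 4065. Since Δ is not a rational square, the Galois group is not contained in A_3; it must be the full S_3 (irreducibility of the cubic rules out anything smaller).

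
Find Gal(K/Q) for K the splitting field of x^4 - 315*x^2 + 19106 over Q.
Gal(K/Q) = V_4 (Klein four-group, Z/2Z × Z/2Z)

f factors as (x^2 - 233)(x^2 - 82), so the splitting field is K = Q(sqrt(233), sqrt(82)). The elements 233, 82, 19106 are all non-squares in Q, so sqrt(233) and sqrt(82) generate independent quadratic extensions. Thus [K:Q] = 4 and Gal(K/Q) is generated by the two order-2 automorphisms sqrt(233) ↦ -sqrt(233) and sqrt(82) ↦ -sqrt(82), giving V_4.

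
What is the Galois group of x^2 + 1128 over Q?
Gal(K/Q) = Z/2Z (cyclic of order 2)

x^2 + 1128 is irreducible over Q since -1128 is not a rational square. The splitting field Q(sqrt(-1128)) has degree 2 over Q, and its unique nontrivial automorphism is sqrt(-1128) ↦ -sqrt(-1128). Hence Gal(Q(sqrt(-1128))/Q) = Z/2Z.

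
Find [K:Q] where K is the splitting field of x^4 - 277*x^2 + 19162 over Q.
[K:Q] = 4

f factors as (x^2 - 143)(x^2 - 134); the splitting field is K = Q(sqrt(143), sqrt(134)). Since 143, 134, and 19162 are all non-squares in Q, the three subfields Q(sqrt(143)), Q(sqrt(134)), Q(sqrt(19162)) are distinct degree-2 extensions, so [K:Q] = 4 (Klein four Galois group).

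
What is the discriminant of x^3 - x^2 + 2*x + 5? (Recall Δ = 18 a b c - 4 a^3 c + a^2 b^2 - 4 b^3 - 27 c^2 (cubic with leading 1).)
Δ = -863

For x^3 + a x^2 + b x + c the discriminant is Δ = 18 a b c - 4 a^3 c + a^2 b^2 - 4 b^3 - 27 c^2.
Plug a = -1, b = 2, c = 5:
  18*(-1)*(2)*(5) - 4*(-1)^3*(5) + (-1)^2*(2)^2 - 4*(2)^3 - 27*(5)^2
  = -180 + (20) + 4 + (-32) + (-675)
  = -863.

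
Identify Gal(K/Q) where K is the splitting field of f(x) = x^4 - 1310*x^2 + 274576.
Gal(K/Q) = Z/2Z (cyclic of order 2)

f factors as (x^2 - 1048)(x^2 - 262), so the splitting field is K = Q(sqrt(1048), sqrt(262)). The squarefree part of 1048 is 262 and the squarefree part of 262 is also 262, so sqrt(1048) and sqrt(262) are both rational multiples of sqrt(262). Hence Q(sqrt(1048)) = Q(sqrt(262)) = Q(sqrt(262)), and the splitting field collapses to a single degree-2 extension with Galois group Z/2Z.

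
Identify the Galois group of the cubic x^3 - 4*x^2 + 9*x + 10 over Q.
Gal(K/Q) = S_3 (symmetric group of order 6)

Compute the discriminant of x^3 + (-4)*x^2 + (9)*x + (10): Δ = -8240. Since Δ is not a rational square, the Galois group is not contained in A_3; it must be the full S_3 (irreducibility of the cubic rules out anything smaller).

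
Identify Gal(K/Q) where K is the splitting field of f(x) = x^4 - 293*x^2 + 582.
Gal(K/Q) = V_4 (Klein four-group, Z/2Z × Z/2Z)

f factors as (x^2 - 2)(x^2 - 291), so the splitting field is K = Q(sqrt(2), sqrt(291)). The elements 2, 291, 582 are all non-squares in Q, so sqrt(2) and sqrt(291) generate independent quadratic extensions. Thus [K:Q] = 4 and Gal(K/Q) is generated by the two order-2 automorphisms sqrt(2) ↦ -sqrt(2) and sqrt(291) ↦ -sqrt(291), giving V_4.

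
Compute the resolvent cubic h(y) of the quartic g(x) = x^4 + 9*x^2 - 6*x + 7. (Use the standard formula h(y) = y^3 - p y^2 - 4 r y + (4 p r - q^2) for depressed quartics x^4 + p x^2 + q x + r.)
h(y) = y^3 - 9*y^2 - 28*y + 216

Identify coefficients: p = 9, q = -6, r = 7.
Plug into h(y) = y^3 - p y^2 - 4 r y + (4 p r - q^2):
  h(y) = y^3 - (9) y^2 - 4*(7) y + (4*(9)*(7) - (-6)^2)
       = y^3 + (-9) y^2 + (-28) y + (216).
Simplifying: h(y) = y^3 - 9*y^2 - 28*y + 216.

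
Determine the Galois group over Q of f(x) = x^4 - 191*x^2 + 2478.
Gal(K/Q) = V_4 (Klein four-group, Z/2Z × Z/2Z)

f factors as (x^2 - 177)(x^2 - 14), so the splitting field is K = Q(sqrt(177), sqrt(14)). The elements 177, 14, 2478 are all non-squares in Q, so sqrt(177) and sqrt(14) generate independent quadratic extensions. Thus [K:Q] = 4 and Gal(K/Q) is generated by the two order-2 automorphisms sqrt(177) ↦ -sqrt(177) and sqrt(14) ↦ -sqrt(14), giving V_4.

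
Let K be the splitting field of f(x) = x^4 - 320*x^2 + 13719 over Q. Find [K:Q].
[K:Q] = 4

f factors as (x^2 - 51)(x^2 - 269); the splitting field is K = Q(sqrt(51), sqrt(269)). Since 51, 269, and 13719 are all non-squares in Q, the three subfields Q(sqrt(51)), Q(sqrt(269)), Q(sqrt(13719)) are distinct degree-2 extensions, so [K:Q] = 4 (Klein four Galois group).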